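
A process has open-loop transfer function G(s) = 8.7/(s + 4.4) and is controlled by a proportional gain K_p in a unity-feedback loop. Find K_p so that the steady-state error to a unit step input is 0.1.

K_p = 4.55

For a type-0 loop with proportional control, e_ss = 1/(1 + K_p·G(0)).
G(0) = 1.977. Require 1/(1 + K_p·1.977) = 0.1, so 1 + 1.977·K_p = 10.
K_p = (10 − 1)/1.977 = 4.55.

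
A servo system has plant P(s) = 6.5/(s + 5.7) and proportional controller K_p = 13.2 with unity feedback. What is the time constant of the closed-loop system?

τ = 0.0109 s

Closed-loop transfer function: T(s) = K_p·P(s)/(1 + K_p·P(s)) = 85.8/(s + 5.7 + 85.8) = 85.8/(s + 91.5).
Time constant τ = 1/91.5 = 0.0109 s.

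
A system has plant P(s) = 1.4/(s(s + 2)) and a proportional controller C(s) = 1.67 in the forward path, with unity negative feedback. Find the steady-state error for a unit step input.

0

The open loop C(s)P(s) has a pole at the origin (type 1), so the static position error constant is infinite and e_ss = 1/(1+∞) = 0.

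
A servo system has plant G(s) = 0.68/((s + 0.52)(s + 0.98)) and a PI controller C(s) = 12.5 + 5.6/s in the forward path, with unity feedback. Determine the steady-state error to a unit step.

0

The open loop C(s)G(s) has a pole at the origin (type 1), so the static position error constant is infinite and e_ss = 1/(1+∞) = 0.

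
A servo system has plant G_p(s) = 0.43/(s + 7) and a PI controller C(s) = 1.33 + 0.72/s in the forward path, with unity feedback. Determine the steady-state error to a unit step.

0

The open loop C(s)G_p(s) has a pole at the origin (type 1), so the static position error constant is infinite and e_ss = 1/(1+∞) = 0.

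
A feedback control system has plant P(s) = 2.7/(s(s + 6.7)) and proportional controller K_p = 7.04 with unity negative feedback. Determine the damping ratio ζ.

ζ = 0.768

With unity feedback the closed-loop characteristic equation is s² + 6.7s + 7.04·2.7 = s² + 6.7s + 19.01 = 0.
Matching s² + 2ζω_n s + ω_n²: ω_n = √19.01 = 4.36 rad/s and 2ζω_n = 6.7, so ζ = 6.7/(2·4.36) = 0.768.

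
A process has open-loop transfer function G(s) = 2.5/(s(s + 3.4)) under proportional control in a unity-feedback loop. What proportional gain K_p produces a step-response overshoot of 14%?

K_p = 4.11

From %OS = 100·exp(−πζ/√(1−ζ²)) = 14%, ζ = −ln(0.14)/√(π²+ln²(0.14)) = 0.5305.
Characteristic equation s² + 3.4s + 2.5K_p = 0 gives ζ = 3.4/(2√(2.5K_p)).
Setting ζ = 0.5305: √(2.5K_p) = 3.4/(2·0.5305) = 3.204, so K_p = 10.27/2.5 = 4.11.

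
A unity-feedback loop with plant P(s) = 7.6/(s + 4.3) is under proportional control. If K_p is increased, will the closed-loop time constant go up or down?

The closed-loop bandwidth 4.3+K_p·7.6 grows with K_p, so τ shrinks.

decrease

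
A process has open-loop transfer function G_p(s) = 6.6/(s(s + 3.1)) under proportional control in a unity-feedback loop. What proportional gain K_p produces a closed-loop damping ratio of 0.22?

K_p = 7.52

Closed-loop characteristic equation: s² + 3.1s + K_p·6.6 = 0.
So ω_n = √(6.6K_p) and 2ζω_n = 3.1, giving ζ = 3.1/(2√(6.6K_p)).
Setting ζ = 0.22: √(6.6K_p) = 3.1/(2·0.22) = 7.045, so K_p = 49.64/6.6 = 7.52.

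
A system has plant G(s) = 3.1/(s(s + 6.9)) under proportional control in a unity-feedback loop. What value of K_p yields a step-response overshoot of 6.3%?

K_p = 8.8

From %OS = 100·exp(−πζ/√(1−ζ²)) = 6.3%, ζ = −ln(0.063)/√(π²+ln²(0.063)) = 0.6606.
Characteristic equation s² + 6.9s + 3.1K_p = 0 gives ζ = 6.9/(2√(3.1K_p)).
Setting ζ = 0.6606: √(3.1K_p) = 6.9/(2·0.6606) = 5.222, so K_p = 27.27/3.1 = 8.8.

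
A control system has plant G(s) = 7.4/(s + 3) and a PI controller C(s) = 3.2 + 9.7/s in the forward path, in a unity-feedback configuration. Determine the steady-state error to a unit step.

The open loop C(s)G(s) has a pole at the origin (type 1), so the static position error constant is infinite and e_ss = 1/(1+∞) = 0.

0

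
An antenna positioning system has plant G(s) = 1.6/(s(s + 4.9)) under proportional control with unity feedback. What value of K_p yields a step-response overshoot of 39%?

From %OS = 100·exp(−πζ/√(1−ζ²)) = 39%, ζ = −ln(0.39)/√(π²+ln²(0.39)) = 0.2871.
Characteristic equation s² + 4.9s + 1.6K_p = 0 gives ζ = 4.9/(2√(1.6K_p)).
Setting ζ = 0.2871: √(1.6K_p) = 4.9/(2·0.2871) = 8.533, so K_p = 72.82/1.6 = 45.5.

K_p = 45.5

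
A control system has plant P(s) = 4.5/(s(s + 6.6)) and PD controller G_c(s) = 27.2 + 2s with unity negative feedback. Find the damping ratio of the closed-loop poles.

Forward path: (27.2 + 2s)·4.5/(s(s+6.6)). The closed-loop characteristic equation is s² + (6.6 + 4.5·2)s + 4.5·27.2 = 0.
That is s² + 15.6s + 122.4 = 0, so ω_n = 11.06 rad/s and ζ = 15.6/(2·11.06) = 0.705.

ζ = 0.705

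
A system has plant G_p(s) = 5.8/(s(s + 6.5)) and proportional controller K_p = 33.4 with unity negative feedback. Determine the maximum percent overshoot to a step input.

Closed-loop characteristic equation: s² + 6.5s + 193.7 = 0, so ω_n = 13.92 rad/s and ζ = 6.5/(2·13.92) = 0.2335.
%OS = 100·exp(−πζ/√(1−ζ²)) = 100·exp(−π·0.2335/√0.9455) = 47%.

47%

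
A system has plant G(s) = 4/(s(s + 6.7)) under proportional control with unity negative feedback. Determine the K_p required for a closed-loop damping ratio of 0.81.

Closed-loop characteristic equation: s² + 6.7s + K_p·4 = 0.
So ω_n = √(4K_p) and 2ζω_n = 6.7, giving ζ = 6.7/(2√(4K_p)).
Setting ζ = 0.81: √(4K_p) = 6.7/(2·0.81) = 4.136, so K_p = 17.1/4 = 4.28.

K_p = 4.28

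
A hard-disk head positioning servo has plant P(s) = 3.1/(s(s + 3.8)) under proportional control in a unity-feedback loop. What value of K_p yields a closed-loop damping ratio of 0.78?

K_p = 1.91

Closed-loop characteristic equation: s² + 3.8s + K_p·3.1 = 0.
So ω_n = √(3.1K_p) and 2ζω_n = 3.8, giving ζ = 3.8/(2√(3.1K_p)).
Setting ζ = 0.78: √(3.1K_p) = 3.8/(2·0.78) = 2.436, so K_p = 5.934/3.1 = 1.91.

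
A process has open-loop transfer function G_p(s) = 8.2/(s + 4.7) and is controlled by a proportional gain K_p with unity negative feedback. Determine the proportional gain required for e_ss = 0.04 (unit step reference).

The loop is type 0, so e_ss(step) = 1/(1 + K_pos) with K_pos = K_p·G_p(0).
G_p(0) = 1.745. Require 1/(1 + K_p·1.745) = 0.04, so 1 + 1.745·K_p = 25.
K_p = (25 − 1)/1.745 = 13.8.

K_p = 13.8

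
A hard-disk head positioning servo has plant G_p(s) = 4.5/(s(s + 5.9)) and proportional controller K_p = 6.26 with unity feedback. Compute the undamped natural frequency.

With unity feedback the closed-loop characteristic equation is s² + 5.9s + 6.26·4.5 = s² + 5.9s + 28.17 = 0.
So ω_n² = 28.17 ⇒ ω_n = 5.308 rad/s, and ζ = 5.9/(2ω_n) = 0.556.

ω_n = 5.31 rad/s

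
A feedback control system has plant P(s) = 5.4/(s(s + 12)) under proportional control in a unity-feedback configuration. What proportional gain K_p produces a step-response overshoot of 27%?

From %OS = 100·exp(−πζ/√(1−ζ²)) = 27%, ζ = −ln(0.27)/√(π²+ln²(0.27)) = 0.3847.
Characteristic equation s² + 12s + 5.4K_p = 0 gives ζ = 12/(2√(5.4K_p)).
Setting ζ = 0.3847: √(5.4K_p) = 12/(2·0.3847) = 15.6, so K_p = 243.3/5.4 = 45.

K_p = 45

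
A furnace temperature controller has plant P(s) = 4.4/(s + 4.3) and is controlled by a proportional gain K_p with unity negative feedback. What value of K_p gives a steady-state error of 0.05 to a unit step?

The loop is type 0, so e_ss(step) = 1/(1 + K_pos) with K_pos = K_p·P(0).
P(0) = 1.023. Require 1/(1 + K_p·1.023) = 0.05, so 1 + 1.023·K_p = 20.
K_p = (20 − 1)/1.023 = 18.6.

K_p = 18.6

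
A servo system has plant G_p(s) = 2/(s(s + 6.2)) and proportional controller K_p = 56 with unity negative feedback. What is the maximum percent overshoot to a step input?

38.2%

Closed-loop characteristic equation: s² + 6.2s + 112 = 0, so ω_n = 10.58 rad/s and ζ = 6.2/(2·10.58) = 0.2929.
%OS = 100·exp(−πζ/√(1−ζ²)) = 100·exp(−π·0.2929/√0.9142) = 38.2%.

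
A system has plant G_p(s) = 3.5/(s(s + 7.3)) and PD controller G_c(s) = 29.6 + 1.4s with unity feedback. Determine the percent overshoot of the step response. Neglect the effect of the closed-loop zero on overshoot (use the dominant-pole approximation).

9.52%

Forward path: (29.6 + 1.4s)·3.5/(s(s+7.3)). The closed-loop characteristic equation is s² + (7.3 + 3.5·1.4)s + 3.5·29.6 = 0.
That is s² + 12.2s + 103.6 = 0, so ω_n = 10.18 rad/s and ζ = 12.2/(2·10.18) = 0.5993.
%OS = 100·exp(−πζ/√(1−ζ²)) = 9.52%.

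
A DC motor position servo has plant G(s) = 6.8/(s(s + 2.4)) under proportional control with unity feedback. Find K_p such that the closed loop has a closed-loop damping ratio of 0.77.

Closed-loop characteristic equation: s² + 2.4s + K_p·6.8 = 0.
So ω_n = √(6.8K_p) and 2ζω_n = 2.4, giving ζ = 2.4/(2√(6.8K_p)).
Setting ζ = 0.77: √(6.8K_p) = 2.4/(2·0.77) = 1.558, so K_p = 2.429/6.8 = 0.357.

K_p = 0.357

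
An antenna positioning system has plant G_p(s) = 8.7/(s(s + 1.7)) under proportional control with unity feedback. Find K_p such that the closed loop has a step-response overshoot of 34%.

From %OS = 100·exp(−πζ/√(1−ζ²)) = 34%, ζ = −ln(0.34)/√(π²+ln²(0.34)) = 0.3248.
Characteristic equation s² + 1.7s + 8.7K_p = 0 gives ζ = 1.7/(2√(8.7K_p)).
Setting ζ = 0.3248: √(8.7K_p) = 1.7/(2·0.3248) = 2.617, so K_p = 6.85/8.7 = 0.787.

K_p = 0.787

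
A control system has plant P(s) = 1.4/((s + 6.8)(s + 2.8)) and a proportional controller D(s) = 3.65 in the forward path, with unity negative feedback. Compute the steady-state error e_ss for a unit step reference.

The loop is type 0. Static position error constant K_pos = D(0)·P(0) = 3.65·0.07353 = 0.2684.
Steady-state error to a unit step: e_ss = 1/(1+K_pos) = 1/1.268 = 0.788.

0.788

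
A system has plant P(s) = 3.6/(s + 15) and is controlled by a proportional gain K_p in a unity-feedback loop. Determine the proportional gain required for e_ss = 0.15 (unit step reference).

Steady-state error for a unit step on this type-0 loop is 1/(1 + K_p·P(0)).
P(0) = 0.24. Require 1/(1 + K_p·0.24) = 0.15, so 1 + 0.24·K_p = 6.667.
K_p = (6.667 − 1)/0.24 = 23.6.

K_p = 23.6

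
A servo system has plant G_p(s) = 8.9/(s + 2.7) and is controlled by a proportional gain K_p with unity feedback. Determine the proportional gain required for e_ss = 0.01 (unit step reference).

K_p = 30

Steady-state error for a unit step on this type-0 loop is 1/(1 + K_p·G_p(0)).
G_p(0) = 3.296. Require 1/(1 + K_p·3.296) = 0.01, so 1 + 3.296·K_p = 100.
K_p = (100 − 1)/3.296 = 30.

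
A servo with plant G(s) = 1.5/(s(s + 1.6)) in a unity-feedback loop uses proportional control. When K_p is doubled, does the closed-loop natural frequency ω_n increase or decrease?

increase

ω_n = √(1.5·K_p), which grows with K_p.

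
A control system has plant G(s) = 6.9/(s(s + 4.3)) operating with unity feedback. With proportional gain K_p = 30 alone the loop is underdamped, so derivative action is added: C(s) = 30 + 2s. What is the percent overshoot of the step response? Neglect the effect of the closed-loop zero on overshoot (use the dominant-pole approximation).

Forward path: (30 + 2s)·6.9/(s(s+4.3)). The closed-loop characteristic equation is s² + (4.3 + 6.9·2)s + 6.9·30 = 0.
That is s² + 18.1s + 207 = 0, so ω_n = 14.39 rad/s and ζ = 18.1/(2·14.39) = 0.629.
%OS = 100·exp(−πζ/√(1−ζ²)) = 7.87%.

7.87%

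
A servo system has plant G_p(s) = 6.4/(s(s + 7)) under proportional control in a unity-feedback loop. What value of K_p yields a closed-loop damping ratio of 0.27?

K_p = 26.3

Closed-loop characteristic equation: s² + 7s + K_p·6.4 = 0.
So ω_n = √(6.4K_p) and 2ζω_n = 7, giving ζ = 7/(2√(6.4K_p)).
Setting ζ = 0.27: √(6.4K_p) = 7/(2·0.27) = 12.96, so K_p = 168/6.4 = 26.3.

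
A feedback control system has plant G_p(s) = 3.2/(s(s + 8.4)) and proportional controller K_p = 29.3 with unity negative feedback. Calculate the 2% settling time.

The closed-loop denominator s² + 8.4s + 93.76 gives ω_n = √93.76 = 9.683 and ζ = 8.4/(2ω_n) = 0.4338.
2% settling time T_s ≈ 4/(ζω_n) = 4/4.2 = 0.952 s.

T_s ≈ 0.952 s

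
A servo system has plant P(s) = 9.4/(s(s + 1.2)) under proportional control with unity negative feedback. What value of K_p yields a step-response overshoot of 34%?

K_p = 0.363

From %OS = 100·exp(−πζ/√(1−ζ²)) = 34%, ζ = −ln(0.34)/√(π²+ln²(0.34)) = 0.3248.
Characteristic equation s² + 1.2s + 9.4K_p = 0 gives ζ = 1.2/(2√(9.4K_p)).
Setting ζ = 0.3248: √(9.4K_p) = 1.2/(2·0.3248) = 1.847, so K_p = 3.413/9.4 = 0.363.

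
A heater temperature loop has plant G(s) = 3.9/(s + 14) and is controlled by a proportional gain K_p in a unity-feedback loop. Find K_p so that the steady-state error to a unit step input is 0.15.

K_p = 20.3

For a type-0 loop with proportional control, e_ss = 1/(1 + K_p·G(0)).
G(0) = 0.2786. Require 1/(1 + K_p·0.2786) = 0.15, so 1 + 0.2786·K_p = 6.667.
K_p = (6.667 − 1)/0.2786 = 20.3.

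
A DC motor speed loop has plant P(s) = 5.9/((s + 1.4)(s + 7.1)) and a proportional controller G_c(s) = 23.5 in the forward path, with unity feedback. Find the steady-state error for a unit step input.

The loop is type 0. Static position error constant K_pos = G_c(0)·P(0) = 23.5·0.5936 = 13.95.
Steady-state error to a unit step: e_ss = 1/(1+K_pos) = 1/14.95 = 0.0669.

0.0669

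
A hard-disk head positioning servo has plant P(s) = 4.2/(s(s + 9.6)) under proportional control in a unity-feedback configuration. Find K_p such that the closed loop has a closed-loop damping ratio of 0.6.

Closed-loop characteristic equation: s² + 9.6s + K_p·4.2 = 0.
So ω_n = √(4.2K_p) and 2ζω_n = 9.6, giving ζ = 9.6/(2√(4.2K_p)).
Setting ζ = 0.6: √(4.2K_p) = 9.6/(2·0.6) = 8, so K_p = 64/4.2 = 15.2.

K_p = 15.2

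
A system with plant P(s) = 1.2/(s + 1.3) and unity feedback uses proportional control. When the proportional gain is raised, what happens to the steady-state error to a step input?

decrease

e_ss = 1/(1 + K_p·P(0)); a larger K_p raises the denominator, so e_ss decreases.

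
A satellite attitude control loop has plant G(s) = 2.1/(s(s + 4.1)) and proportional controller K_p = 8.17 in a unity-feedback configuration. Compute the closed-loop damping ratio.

The closed-loop denominator is s(s+4.1) + 8.17·2.1 = s² + 4.1s + 17.16.
So ω_n² = 17.16 ⇒ ω_n = 4.142 rad/s, and ζ = 4.1/(2ω_n) = 0.495.

ζ = 0.495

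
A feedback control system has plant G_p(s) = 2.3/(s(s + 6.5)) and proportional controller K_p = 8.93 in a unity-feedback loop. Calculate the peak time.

T_p = 0.995 s

The closed-loop denominator s² + 6.5s + 20.54 gives ω_n = √20.54 = 4.532 and ζ = 6.5/(2ω_n) = 0.7171.
Damped frequency ω_d = ω_n√(1−ζ²) = 3.159 rad/s, so peak time T_p = π/ω_d = 0.995 s.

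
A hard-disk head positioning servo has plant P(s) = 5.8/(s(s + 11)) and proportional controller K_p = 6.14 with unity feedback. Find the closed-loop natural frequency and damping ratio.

With unity feedback the closed-loop characteristic equation is s² + 11s + 6.14·5.8 = s² + 11s + 35.61 = 0.
So ω_n² = 35.61 ⇒ ω_n = 5.968 rad/s, and ζ = 11/(2ω_n) = 0.922.

ω_n = 5.97 rad/s, ζ = 0.922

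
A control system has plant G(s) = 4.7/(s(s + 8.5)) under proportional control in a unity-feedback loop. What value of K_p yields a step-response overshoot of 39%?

K_p = 46.6

From %OS = 100·exp(−πζ/√(1−ζ²)) = 39%, ζ = −ln(0.39)/√(π²+ln²(0.39)) = 0.2871.
Characteristic equation s² + 8.5s + 4.7K_p = 0 gives ζ = 8.5/(2√(4.7K_p)).
Setting ζ = 0.2871: √(4.7K_p) = 8.5/(2·0.2871) = 14.8, so K_p = 219.1/4.7 = 46.6.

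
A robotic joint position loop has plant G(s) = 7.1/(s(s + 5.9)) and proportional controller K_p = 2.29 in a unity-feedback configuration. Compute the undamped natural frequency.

ω_n = 4.03 rad/s

1 + K_p·G(s) = 0 gives s² + 5.9s + 16.26 = 0.
So ω_n² = 16.26 ⇒ ω_n = 4.032 rad/s, and ζ = 5.9/(2ω_n) = 0.732.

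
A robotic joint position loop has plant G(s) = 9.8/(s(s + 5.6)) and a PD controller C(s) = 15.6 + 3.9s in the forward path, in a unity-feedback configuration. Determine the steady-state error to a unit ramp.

The loop has one pole at the origin (type 1). Velocity error constant K_v = lim_{s→0} s·C(s)G(s) = 15.6·9.8/5.6 = 27.3.
Steady-state error to a unit ramp: e_ss = 1/K_v = 0.0366.

0.0366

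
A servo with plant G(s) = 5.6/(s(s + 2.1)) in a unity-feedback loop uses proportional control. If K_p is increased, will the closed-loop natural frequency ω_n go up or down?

ω_n = √(5.6·K_p), which grows with K_p.

increase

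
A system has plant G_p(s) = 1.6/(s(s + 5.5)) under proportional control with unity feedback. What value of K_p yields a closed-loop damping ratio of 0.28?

Closed-loop characteristic equation: s² + 5.5s + K_p·1.6 = 0.
So ω_n = √(1.6K_p) and 2ζω_n = 5.5, giving ζ = 5.5/(2√(1.6K_p)).
Setting ζ = 0.28: √(1.6K_p) = 5.5/(2·0.28) = 9.821, so K_p = 96.46/1.6 = 60.3.

K_p = 60.3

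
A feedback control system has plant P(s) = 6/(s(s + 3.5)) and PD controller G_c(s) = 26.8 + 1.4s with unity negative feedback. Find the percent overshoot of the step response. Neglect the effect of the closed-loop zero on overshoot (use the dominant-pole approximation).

Forward path: (26.8 + 1.4s)·6/(s(s+3.5)). The closed-loop characteristic equation is s² + (3.5 + 6·1.4)s + 6·26.8 = 0.
That is s² + 11.9s + 160.8 = 0, so ω_n = 12.68 rad/s and ζ = 11.9/(2·12.68) = 0.4692.
%OS = 100·exp(−πζ/√(1−ζ²)) = 18.8%.

18.8%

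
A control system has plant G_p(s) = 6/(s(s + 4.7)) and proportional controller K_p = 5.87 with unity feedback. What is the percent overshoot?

Closed-loop characteristic equation: s² + 4.7s + 35.22 = 0, so ω_n = 5.935 rad/s and ζ = 4.7/(2·5.935) = 0.396.
%OS = 100·exp(−πζ/√(1−ζ²)) = 100·exp(−π·0.396/√0.8432) = 25.8%.

25.8%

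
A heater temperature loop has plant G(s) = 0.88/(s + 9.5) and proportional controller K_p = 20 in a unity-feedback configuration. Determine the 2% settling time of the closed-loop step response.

Closed-loop transfer function: T(s) = K_p·G(s)/(1 + K_p·G(s)) = 17.6/(s + 9.5 + 17.6) = 17.6/(s + 27.1).
Time constant τ = 1/27.1 = 0.0369 s, so the 2% settling time is about 4τ = 0.148 s.

T_s ≈ 0.148 s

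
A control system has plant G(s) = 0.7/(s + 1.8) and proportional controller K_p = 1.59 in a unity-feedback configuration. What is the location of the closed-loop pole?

Closed-loop transfer function: T(s) = K_p·G(s)/(1 + K_p·G(s)) = 1.113/(s + 1.8 + 1.113) = 1.113/(s + 2.913).
The closed-loop pole is at s = −2.913.

s = -2.913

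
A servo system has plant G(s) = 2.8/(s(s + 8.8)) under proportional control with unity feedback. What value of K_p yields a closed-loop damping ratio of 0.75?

Closed-loop characteristic equation: s² + 8.8s + K_p·2.8 = 0.
So ω_n = √(2.8K_p) and 2ζω_n = 8.8, giving ζ = 8.8/(2√(2.8K_p)).
Setting ζ = 0.75: √(2.8K_p) = 8.8/(2·0.75) = 5.867, so K_p = 34.42/2.8 = 12.3.

K_p = 12.3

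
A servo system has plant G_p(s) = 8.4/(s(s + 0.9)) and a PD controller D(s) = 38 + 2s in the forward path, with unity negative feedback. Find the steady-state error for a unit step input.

The open loop D(s)G_p(s) has a pole at the origin (type 1), so the static position error constant is infinite and e_ss = 1/(1+∞) = 0.

0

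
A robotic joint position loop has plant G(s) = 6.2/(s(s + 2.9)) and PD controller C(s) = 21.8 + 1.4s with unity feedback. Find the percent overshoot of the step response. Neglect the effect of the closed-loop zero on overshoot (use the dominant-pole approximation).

Forward path: (21.8 + 1.4s)·6.2/(s(s+2.9)). The closed-loop characteristic equation is s² + (2.9 + 6.2·1.4)s + 6.2·21.8 = 0.
That is s² + 11.58s + 135.2 = 0, so ω_n = 11.63 rad/s and ζ = 11.58/(2·11.63) = 0.498.
%OS = 100·exp(−πζ/√(1−ζ²)) = 16.5%.

16.5%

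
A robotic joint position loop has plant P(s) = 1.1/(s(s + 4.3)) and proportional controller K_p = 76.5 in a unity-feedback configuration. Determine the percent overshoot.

46.9%

Closed-loop characteristic equation: s² + 4.3s + 84.15 = 0, so ω_n = 9.173 rad/s and ζ = 4.3/(2·9.173) = 0.2344.
%OS = 100·exp(−πζ/√(1−ζ²)) = 100·exp(−π·0.2344/√0.9451) = 46.9%.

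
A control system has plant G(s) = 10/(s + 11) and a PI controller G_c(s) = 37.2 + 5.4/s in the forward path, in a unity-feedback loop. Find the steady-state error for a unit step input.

0

The open loop G_c(s)G(s) has a pole at the origin (type 1), so the static position error constant is infinite and e_ss = 1/(1+∞) = 0.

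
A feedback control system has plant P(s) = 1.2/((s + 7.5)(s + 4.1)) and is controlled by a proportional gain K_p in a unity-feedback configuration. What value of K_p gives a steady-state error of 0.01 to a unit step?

The loop is type 0, so e_ss(step) = 1/(1 + K_pos) with K_pos = K_p·P(0).
P(0) = 0.03902. Require 1/(1 + K_p·0.03902) = 0.01, so 1 + 0.03902·K_p = 100.
K_p = (100 − 1)/0.03902 = 2540.

K_p = 2540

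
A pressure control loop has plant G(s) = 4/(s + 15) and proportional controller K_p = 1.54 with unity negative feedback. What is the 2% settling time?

T_s ≈ 0.189 s

Closed-loop transfer function: T(s) = K_p·G(s)/(1 + K_p·G(s)) = 6.16/(s + 15 + 6.16) = 6.16/(s + 21.16).
Time constant τ = 1/21.16 = 0.04726 s, so the 2% settling time is about 4τ = 0.189 s.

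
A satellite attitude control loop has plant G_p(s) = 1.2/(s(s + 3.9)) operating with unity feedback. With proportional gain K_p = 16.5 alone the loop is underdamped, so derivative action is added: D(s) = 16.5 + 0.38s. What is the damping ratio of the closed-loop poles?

ζ = 0.489

Forward path: (16.5 + 0.38s)·1.2/(s(s+3.9)). The closed-loop characteristic equation is s² + (3.9 + 1.2·0.38)s + 1.2·16.5 = 0.
That is s² + 4.356s + 19.8 = 0, so ω_n = 4.45 rad/s and ζ = 4.356/(2·4.45) = 0.4895.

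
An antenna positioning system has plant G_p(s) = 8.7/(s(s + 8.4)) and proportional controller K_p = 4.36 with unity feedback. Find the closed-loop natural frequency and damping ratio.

ω_n = 6.16 rad/s, ζ = 0.682

With unity feedback the closed-loop characteristic equation is s² + 8.4s + 4.36·8.7 = s² + 8.4s + 37.93 = 0.
Matching s² + 2ζω_n s + ω_n²: ω_n = √37.93 = 6.159 rad/s and 2ζω_n = 8.4, so ζ = 8.4/(2·6.159) = 0.682.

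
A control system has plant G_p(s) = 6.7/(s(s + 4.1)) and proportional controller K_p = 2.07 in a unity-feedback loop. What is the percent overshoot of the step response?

12.6%

Closed-loop characteristic equation: s² + 4.1s + 13.87 = 0, so ω_n = 3.724 rad/s and ζ = 4.1/(2·3.724) = 0.5505.
%OS = 100·exp(−πζ/√(1−ζ²)) = 100·exp(−π·0.5505/√0.697) = 12.6%.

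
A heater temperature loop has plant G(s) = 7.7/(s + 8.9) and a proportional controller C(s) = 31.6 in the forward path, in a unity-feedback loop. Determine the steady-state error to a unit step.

0.0353

The loop is type 0. Static position error constant K_pos = C(0)·G(0) = 31.6·0.8652 = 27.34.
Steady-state error to a unit step: e_ss = 1/(1+K_pos) = 1/28.34 = 0.0353.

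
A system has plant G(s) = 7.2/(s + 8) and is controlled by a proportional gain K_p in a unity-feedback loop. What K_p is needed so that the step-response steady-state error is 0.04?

Steady-state error for a unit step on this type-0 loop is 1/(1 + K_p·G(0)).
G(0) = 0.9. Require 1/(1 + K_p·0.9) = 0.04, so 1 + 0.9·K_p = 25.
K_p = (25 − 1)/0.9 = 26.7.

K_p = 26.7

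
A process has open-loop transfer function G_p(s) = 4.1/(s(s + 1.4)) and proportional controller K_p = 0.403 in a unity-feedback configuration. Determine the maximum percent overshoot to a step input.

The closed-loop denominator s² + 1.4s + 1.652 gives ω_n = √1.652 = 1.285 and ζ = 1.4/(2ω_n) = 0.5446.
%OS = 100·exp(−πζ/√(1−ζ²)) = 100·exp(−π·0.5446/√0.7034) = 13%.

13%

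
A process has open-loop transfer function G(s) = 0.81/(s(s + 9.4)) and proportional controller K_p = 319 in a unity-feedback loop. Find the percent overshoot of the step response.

From 1 + K_pG(s) = 0: s² + 9.4s + 258.4 = 0 ⇒ ω_n = 16.07, ζ = 0.2924.
%OS = 100·exp(−πζ/√(1−ζ²)) = 100·exp(−π·0.2924/√0.9145) = 38.3%.

38.3%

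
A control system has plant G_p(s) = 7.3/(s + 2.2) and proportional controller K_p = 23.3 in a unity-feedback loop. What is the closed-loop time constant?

τ = 0.0058 s

Closed-loop transfer function: T(s) = K_p·G_p(s)/(1 + K_p·G_p(s)) = 170.1/(s + 2.2 + 170.1) = 170.1/(s + 172.3).
Time constant τ = 1/172.3 = 0.0058 s.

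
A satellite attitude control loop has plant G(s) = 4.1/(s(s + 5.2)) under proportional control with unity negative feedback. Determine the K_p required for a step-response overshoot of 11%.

From %OS = 100·exp(−πζ/√(1−ζ²)) = 11%, ζ = −ln(0.11)/√(π²+ln²(0.11)) = 0.5749.
Characteristic equation s² + 5.2s + 4.1K_p = 0 gives ζ = 5.2/(2√(4.1K_p)).
Setting ζ = 0.5749: √(4.1K_p) = 5.2/(2·0.5749) = 4.523, so K_p = 20.45/4.1 = 4.99.

K_p = 4.99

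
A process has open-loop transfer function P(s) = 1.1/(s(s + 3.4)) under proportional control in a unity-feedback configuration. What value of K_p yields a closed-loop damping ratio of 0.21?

K_p = 59.6

Closed-loop characteristic equation: s² + 3.4s + K_p·1.1 = 0.
So ω_n = √(1.1K_p) and 2ζω_n = 3.4, giving ζ = 3.4/(2√(1.1K_p)).
Setting ζ = 0.21: √(1.1K_p) = 3.4/(2·0.21) = 8.095, so K_p = 65.53/1.1 = 59.6.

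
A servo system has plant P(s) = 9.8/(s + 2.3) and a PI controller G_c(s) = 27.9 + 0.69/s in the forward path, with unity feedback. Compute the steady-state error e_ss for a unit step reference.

0

The open loop G_c(s)P(s) has a pole at the origin (type 1), so the static position error constant is infinite and e_ss = 1/(1+∞) = 0.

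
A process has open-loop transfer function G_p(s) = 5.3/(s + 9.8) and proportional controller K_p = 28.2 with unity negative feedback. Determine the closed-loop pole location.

s = -159.3

Closed-loop transfer function: T(s) = K_p·G_p(s)/(1 + K_p·G_p(s)) = 149.5/(s + 9.8 + 149.5) = 149.5/(s + 159.3).
The closed-loop pole is at s = −159.3.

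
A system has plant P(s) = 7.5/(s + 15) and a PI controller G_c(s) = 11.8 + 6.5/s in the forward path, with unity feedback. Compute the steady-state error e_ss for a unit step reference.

The open loop G_c(s)P(s) has a pole at the origin (type 1), so the static position error constant is infinite and e_ss = 1/(1+∞) = 0.

0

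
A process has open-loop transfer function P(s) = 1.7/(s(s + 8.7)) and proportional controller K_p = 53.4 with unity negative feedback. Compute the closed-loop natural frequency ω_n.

With unity feedback the closed-loop characteristic equation is s² + 8.7s + 53.4·1.7 = s² + 8.7s + 90.78 = 0.
Matching s² + 2ζω_n s + ω_n²: ω_n = √90.78 = 9.528 rad/s and 2ζω_n = 8.7, so ζ = 8.7/(2·9.528) = 0.457.

ω_n = 9.53 rad/s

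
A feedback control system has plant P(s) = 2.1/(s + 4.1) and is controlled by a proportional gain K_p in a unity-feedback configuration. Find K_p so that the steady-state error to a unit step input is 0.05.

For a type-0 loop with proportional control, e_ss = 1/(1 + K_p·P(0)).
P(0) = 0.5122. Require 1/(1 + K_p·0.5122) = 0.05, so 1 + 0.5122·K_p = 20.
K_p = (20 − 1)/0.5122 = 37.1.

K_p = 37.1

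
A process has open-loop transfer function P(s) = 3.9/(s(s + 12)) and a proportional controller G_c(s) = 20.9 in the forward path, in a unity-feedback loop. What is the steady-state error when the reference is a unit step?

The open loop G_c(s)P(s) has a pole at the origin (type 1), so the static position error constant is infinite and e_ss = 1/(1+∞) = 0.

0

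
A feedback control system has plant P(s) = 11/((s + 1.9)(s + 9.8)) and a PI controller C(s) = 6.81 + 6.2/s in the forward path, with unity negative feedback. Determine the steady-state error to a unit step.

The open loop C(s)P(s) has a pole at the origin (type 1), so the static position error constant is infinite and e_ss = 1/(1+∞) = 0.

0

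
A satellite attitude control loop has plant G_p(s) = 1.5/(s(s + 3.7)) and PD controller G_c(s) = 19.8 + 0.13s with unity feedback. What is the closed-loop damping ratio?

Forward path: (19.8 + 0.13s)·1.5/(s(s+3.7)). The closed-loop characteristic equation is s² + (3.7 + 1.5·0.13)s + 1.5·19.8 = 0.
That is s² + 3.895s + 29.7 = 0, so ω_n = 5.45 rad/s and ζ = 3.895/(2·5.45) = 0.3574.

ζ = 0.357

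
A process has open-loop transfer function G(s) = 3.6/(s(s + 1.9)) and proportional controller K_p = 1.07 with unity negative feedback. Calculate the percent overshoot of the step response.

17.6%

From 1 + K_pG(s) = 0: s² + 1.9s + 3.852 = 0 ⇒ ω_n = 1.963, ζ = 0.484.
%OS = 100·exp(−πζ/√(1−ζ²)) = 100·exp(−π·0.484/√0.7657) = 17.6%.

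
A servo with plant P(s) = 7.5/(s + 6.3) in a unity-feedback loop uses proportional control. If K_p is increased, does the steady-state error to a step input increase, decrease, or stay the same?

e_ss = 1/(1 + K_p·P(0)); a larger K_p raises the denominator, so e_ss decreases.

decrease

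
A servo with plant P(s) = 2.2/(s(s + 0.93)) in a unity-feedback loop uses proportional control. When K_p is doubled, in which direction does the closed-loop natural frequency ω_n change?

increase

ω_n = √(2.2·K_p), which grows with K_p.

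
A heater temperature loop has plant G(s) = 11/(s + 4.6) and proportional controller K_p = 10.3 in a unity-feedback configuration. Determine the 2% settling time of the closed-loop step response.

Closed-loop transfer function: T(s) = K_p·G(s)/(1 + K_p·G(s)) = 113.3/(s + 4.6 + 113.3) = 113.3/(s + 117.9).
Time constant τ = 1/117.9 = 0.008482 s, so the 2% settling time is about 4τ = 0.0339 s.

T_s ≈ 0.0339 s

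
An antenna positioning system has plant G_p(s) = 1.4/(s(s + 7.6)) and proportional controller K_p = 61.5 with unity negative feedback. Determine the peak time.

Closed-loop characteristic equation: s² + 7.6s + 86.1 = 0, so ω_n = 9.279 rad/s and ζ = 7.6/(2·9.279) = 0.4095.
Damped frequency ω_d = ω_n√(1−ζ²) = 8.465 rad/s, so peak time T_p = π/ω_d = 0.371 s.

T_p = 0.371 s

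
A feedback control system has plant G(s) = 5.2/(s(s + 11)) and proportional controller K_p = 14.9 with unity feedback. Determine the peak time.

T_p = 0.457 s

The closed-loop denominator s² + 11s + 77.48 gives ω_n = √77.48 = 8.802 and ζ = 11/(2ω_n) = 0.6248.
Damped frequency ω_d = ω_n√(1−ζ²) = 6.872 rad/s, so peak time T_p = π/ω_d = 0.457 s.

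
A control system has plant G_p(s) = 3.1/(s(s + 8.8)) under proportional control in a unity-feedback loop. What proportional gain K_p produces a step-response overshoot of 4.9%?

From %OS = 100·exp(−πζ/√(1−ζ²)) = 4.9%, ζ = −ln(0.049)/√(π²+ln²(0.049)) = 0.6925.
Characteristic equation s² + 8.8s + 3.1K_p = 0 gives ζ = 8.8/(2√(3.1K_p)).
Setting ζ = 0.6925: √(3.1K_p) = 8.8/(2·0.6925) = 6.353, so K_p = 40.37/3.1 = 13.

K_p = 13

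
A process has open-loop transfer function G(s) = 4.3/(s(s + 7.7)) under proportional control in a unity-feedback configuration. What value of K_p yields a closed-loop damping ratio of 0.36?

K_p = 26.6

Closed-loop characteristic equation: s² + 7.7s + K_p·4.3 = 0.
So ω_n = √(4.3K_p) and 2ζω_n = 7.7, giving ζ = 7.7/(2√(4.3K_p)).
Setting ζ = 0.36: √(4.3K_p) = 7.7/(2·0.36) = 10.69, so K_p = 114.4/4.3 = 26.6.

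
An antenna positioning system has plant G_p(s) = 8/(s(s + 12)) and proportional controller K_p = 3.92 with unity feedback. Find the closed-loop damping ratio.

ζ = 1.07

With unity feedback the closed-loop characteristic equation is s² + 12s + 3.92·8 = s² + 12s + 31.36 = 0.
So ω_n² = 31.36 ⇒ ω_n = 5.6 rad/s, and ζ = 12/(2ω_n) = 1.07.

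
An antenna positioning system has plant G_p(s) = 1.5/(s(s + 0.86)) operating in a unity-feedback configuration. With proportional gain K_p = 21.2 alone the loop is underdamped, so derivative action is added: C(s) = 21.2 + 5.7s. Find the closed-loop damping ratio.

ζ = 0.834

Forward path: (21.2 + 5.7s)·1.5/(s(s+0.86)). The closed-loop characteristic equation is s² + (0.86 + 1.5·5.7)s + 1.5·21.2 = 0.
That is s² + 9.41s + 31.8 = 0, so ω_n = 5.639 rad/s and ζ = 9.41/(2·5.639) = 0.8343.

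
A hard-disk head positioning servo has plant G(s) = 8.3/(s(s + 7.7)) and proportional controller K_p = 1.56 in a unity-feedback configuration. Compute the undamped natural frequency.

ω_n = 3.6 rad/s

The closed-loop denominator is s(s+7.7) + 1.56·8.3 = s² + 7.7s + 12.95.
Matching s² + 2ζω_n s + ω_n²: ω_n = √12.95 = 3.598 rad/s and 2ζω_n = 7.7, so ζ = 7.7/(2·3.598) = 1.07.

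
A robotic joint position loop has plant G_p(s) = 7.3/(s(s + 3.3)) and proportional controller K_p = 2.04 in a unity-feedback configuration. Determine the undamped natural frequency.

ω_n = 3.86 rad/s

1 + K_p·G_p(s) = 0 gives s² + 3.3s + 14.89 = 0.
So ω_n² = 14.89 ⇒ ω_n = 3.859 rad/s, and ζ = 3.3/(2ω_n) = 0.428.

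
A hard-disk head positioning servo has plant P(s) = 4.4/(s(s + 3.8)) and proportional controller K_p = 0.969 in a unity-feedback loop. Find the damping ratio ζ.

ζ = 0.92

1 + K_p·P(s) = 0 gives s² + 3.8s + 4.264 = 0.
So ω_n² = 4.264 ⇒ ω_n = 2.065 rad/s, and ζ = 3.8/(2ω_n) = 0.92.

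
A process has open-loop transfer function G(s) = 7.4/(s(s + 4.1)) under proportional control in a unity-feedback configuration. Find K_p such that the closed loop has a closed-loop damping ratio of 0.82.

K_p = 0.845

Closed-loop characteristic equation: s² + 4.1s + K_p·7.4 = 0.
So ω_n = √(7.4K_p) and 2ζω_n = 4.1, giving ζ = 4.1/(2√(7.4K_p)).
Setting ζ = 0.82: √(7.4K_p) = 4.1/(2·0.82) = 2.5, so K_p = 6.25/7.4 = 0.845.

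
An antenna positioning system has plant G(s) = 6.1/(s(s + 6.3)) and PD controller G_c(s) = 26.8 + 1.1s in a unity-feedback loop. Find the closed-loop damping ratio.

Forward path: (26.8 + 1.1s)·6.1/(s(s+6.3)). The closed-loop characteristic equation is s² + (6.3 + 6.1·1.1)s + 6.1·26.8 = 0.
That is s² + 13.01s + 163.5 = 0, so ω_n = 12.79 rad/s and ζ = 13.01/(2·12.79) = 0.5088.

ζ = 0.509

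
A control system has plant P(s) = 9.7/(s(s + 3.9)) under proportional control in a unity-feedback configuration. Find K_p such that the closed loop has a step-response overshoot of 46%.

K_p = 6.81

From %OS = 100·exp(−πζ/√(1−ζ²)) = 46%, ζ = −ln(0.46)/√(π²+ln²(0.46)) = 0.24.
Characteristic equation s² + 3.9s + 9.7K_p = 0 gives ζ = 3.9/(2√(9.7K_p)).
Setting ζ = 0.24: √(9.7K_p) = 3.9/(2·0.24) = 8.127, so K_p = 66.04/9.7 = 6.81.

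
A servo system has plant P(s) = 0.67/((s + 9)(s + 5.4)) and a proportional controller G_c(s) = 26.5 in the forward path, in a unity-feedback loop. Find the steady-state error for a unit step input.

0.732

The loop is type 0. Static position error constant K_pos = G_c(0)·P(0) = 26.5·0.01379 = 0.3653.
Steady-state error to a unit step: e_ss = 1/(1+K_pos) = 1/1.365 = 0.732.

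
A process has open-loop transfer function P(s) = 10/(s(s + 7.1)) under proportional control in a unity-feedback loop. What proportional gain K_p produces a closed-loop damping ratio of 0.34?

Closed-loop characteristic equation: s² + 7.1s + K_p·10 = 0.
So ω_n = √(10K_p) and 2ζω_n = 7.1, giving ζ = 7.1/(2√(10K_p)).
Setting ζ = 0.34: √(10K_p) = 7.1/(2·0.34) = 10.44, so K_p = 109/10 = 10.9.

K_p = 10.9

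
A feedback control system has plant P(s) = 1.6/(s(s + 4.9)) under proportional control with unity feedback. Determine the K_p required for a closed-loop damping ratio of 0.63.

K_p = 9.45

Closed-loop characteristic equation: s² + 4.9s + K_p·1.6 = 0.
So ω_n = √(1.6K_p) and 2ζω_n = 4.9, giving ζ = 4.9/(2√(1.6K_p)).
Setting ζ = 0.63: √(1.6K_p) = 4.9/(2·0.63) = 3.889, so K_p = 15.12/1.6 = 9.45.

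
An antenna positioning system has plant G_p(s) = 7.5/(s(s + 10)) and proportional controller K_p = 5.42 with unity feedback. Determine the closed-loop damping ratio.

ζ = 0.784

1 + K_p·G_p(s) = 0 gives s² + 10s + 40.65 = 0.
So ω_n² = 40.65 ⇒ ω_n = 6.376 rad/s, and ζ = 10/(2ω_n) = 0.784.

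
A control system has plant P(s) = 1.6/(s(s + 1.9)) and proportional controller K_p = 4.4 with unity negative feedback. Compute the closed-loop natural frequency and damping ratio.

The closed-loop denominator is s(s+1.9) + 4.4·1.6 = s² + 1.9s + 7.04.
So ω_n² = 7.04 ⇒ ω_n = 2.653 rad/s, and ζ = 1.9/(2ω_n) = 0.358.

ω_n = 2.65 rad/s, ζ = 0.358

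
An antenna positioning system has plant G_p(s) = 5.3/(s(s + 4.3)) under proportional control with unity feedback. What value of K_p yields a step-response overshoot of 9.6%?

From %OS = 100·exp(−πζ/√(1−ζ²)) = 9.6%, ζ = −ln(0.096)/√(π²+ln²(0.096)) = 0.5979.
Characteristic equation s² + 4.3s + 5.3K_p = 0 gives ζ = 4.3/(2√(5.3K_p)).
Setting ζ = 0.5979: √(5.3K_p) = 4.3/(2·0.5979) = 3.596, so K_p = 12.93/5.3 = 2.44.

K_p = 2.44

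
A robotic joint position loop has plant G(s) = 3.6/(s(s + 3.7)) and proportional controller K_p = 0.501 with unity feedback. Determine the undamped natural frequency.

ω_n = 1.34 rad/s

1 + K_p·G(s) = 0 gives s² + 3.7s + 1.804 = 0.
So ω_n² = 1.804 ⇒ ω_n = 1.343 rad/s, and ζ = 3.7/(2ω_n) = 1.38.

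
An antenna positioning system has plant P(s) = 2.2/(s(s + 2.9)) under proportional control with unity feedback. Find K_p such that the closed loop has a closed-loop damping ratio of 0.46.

Closed-loop characteristic equation: s² + 2.9s + K_p·2.2 = 0.
So ω_n = √(2.2K_p) and 2ζω_n = 2.9, giving ζ = 2.9/(2√(2.2K_p)).
Setting ζ = 0.46: √(2.2K_p) = 2.9/(2·0.46) = 3.152, so K_p = 9.936/2.2 = 4.52.

K_p = 4.52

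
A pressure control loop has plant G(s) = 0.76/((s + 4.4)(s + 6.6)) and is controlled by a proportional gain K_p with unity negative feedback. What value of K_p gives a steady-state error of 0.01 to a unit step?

Steady-state error for a unit step on this type-0 loop is 1/(1 + K_p·G(0)).
G(0) = 0.02617. Require 1/(1 + K_p·0.02617) = 0.01, so 1 + 0.02617·K_p = 100.
K_p = (100 − 1)/0.02617 = 3780.

K_p = 3780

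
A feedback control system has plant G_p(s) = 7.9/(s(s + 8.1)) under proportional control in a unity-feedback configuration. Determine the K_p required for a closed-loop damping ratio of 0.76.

Closed-loop characteristic equation: s² + 8.1s + K_p·7.9 = 0.
So ω_n = √(7.9K_p) and 2ζω_n = 8.1, giving ζ = 8.1/(2√(7.9K_p)).
Setting ζ = 0.76: √(7.9K_p) = 8.1/(2·0.76) = 5.329, so K_p = 28.4/7.9 = 3.59.

K_p = 3.59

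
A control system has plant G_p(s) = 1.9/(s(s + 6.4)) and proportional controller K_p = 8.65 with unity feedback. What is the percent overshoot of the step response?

From 1 + K_pG_p(s) = 0: s² + 6.4s + 16.43 = 0 ⇒ ω_n = 4.054, ζ = 0.7893.
%OS = 100·exp(−πζ/√(1−ζ²)) = 100·exp(−π·0.7893/√0.3769) = 1.76%.

1.76%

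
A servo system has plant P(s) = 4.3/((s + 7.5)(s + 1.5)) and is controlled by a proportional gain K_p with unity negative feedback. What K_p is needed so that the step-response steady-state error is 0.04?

For a type-0 loop with proportional control, e_ss = 1/(1 + K_p·P(0)).
P(0) = 0.3822. Require 1/(1 + K_p·0.3822) = 0.04, so 1 + 0.3822·K_p = 25.
K_p = (25 − 1)/0.3822 = 62.8.

K_p = 62.8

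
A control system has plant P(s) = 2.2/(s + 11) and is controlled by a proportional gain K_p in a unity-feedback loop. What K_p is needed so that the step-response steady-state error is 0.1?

For a type-0 loop with proportional control, e_ss = 1/(1 + K_p·P(0)).
P(0) = 0.2. Require 1/(1 + K_p·0.2) = 0.1, so 1 + 0.2·K_p = 10.
K_p = (10 − 1)/0.2 = 45.

K_p = 45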